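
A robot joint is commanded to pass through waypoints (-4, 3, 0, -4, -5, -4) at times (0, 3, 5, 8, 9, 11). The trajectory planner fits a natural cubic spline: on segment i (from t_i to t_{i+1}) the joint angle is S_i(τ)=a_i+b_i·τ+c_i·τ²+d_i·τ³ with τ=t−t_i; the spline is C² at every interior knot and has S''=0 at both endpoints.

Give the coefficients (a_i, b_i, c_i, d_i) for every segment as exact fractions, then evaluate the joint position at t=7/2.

  seg 0: a=-4 b=7045/1986 c=0 d=-2411/17874
  seg 1: a=3 b=-94/993 c=-2411/1986 d=677/2648
  seg 2: a=0 b=-3739/1986 c=1271/3972 d=-1631/35748
  seg 3: a=-4 b=-4745/3972 c=-30/331 d=1133/3972
  seg 4: a=-5 b=-1033/1986 c=1013/1324 d=-1013/7944
S(7/2) = 56797/21184

Δ: Δ0=7/3, Δ1=-3/2, Δ2=-4/3, Δ3=-1, Δ4=1/2
row 1: diag=10, rhs=-23; c'=1/5, d'=-23/10
row 2: denom=10−2·1/5=48/5; d'=(1−2·-23/10)/(48/5)=7/12
row 3: denom=8−3·5/16=113/16; d'=(2−3·7/12)/(113/16)=4/113
row 4: denom=6−1·16/113=662/113; d'=(9−1·4/113)/(662/113)=1013/662
back: M4=1013/662
back: M3=4/113−16/113·1013/662=-60/331
back: M2=7/12−5/16·-60/331=1271/1986
back: M1=-23/10−1/5·1271/1986=-2411/993
M: M0=0, M1=-2411/993, M2=1271/1986, M3=-60/331, M4=1013/662, M5=0
seg 0: a=-4, c=M0/2=0, d=(M1−M0)/(6·3)=-2411/17874, b=Δ0−h0·(2M0+M1)/6=7045/1986
seg 1: a=3, c=M1/2=-2411/1986, d=(M2−M1)/(6·2)=677/2648, b=Δ1−h1·(2M1+M2)/6=-94/993
seg 2: a=0, c=M2/2=1271/3972, d=(M3−M2)/(6·3)=-1631/35748, b=Δ2−h2·(2M2+M3)/6=-3739/1986
seg 3: a=-4, c=M3/2=-30/331, d=(M4−M3)/(6·1)=1133/3972, b=Δ3−h3·(2M3+M4)/6=-4745/3972
seg 4: a=-5, c=M4/2=1013/1324, d=(M5−M4)/(6·2)=-1013/7944, b=Δ4−h4·(2M4+M5)/6=-1033/1986
t_q=7/2 → seg 1, τ=1/2; S=3+-94/993·τ+-2411/1986·τ²+677/2648·τ³=56797/21184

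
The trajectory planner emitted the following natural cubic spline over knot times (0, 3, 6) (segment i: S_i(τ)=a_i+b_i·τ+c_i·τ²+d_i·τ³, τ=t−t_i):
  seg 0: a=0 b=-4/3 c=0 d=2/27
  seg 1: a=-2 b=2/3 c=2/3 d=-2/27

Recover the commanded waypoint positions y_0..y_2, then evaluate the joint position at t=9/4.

y_0=0 y_1=-2 y_2=4
S(9/4) = -69/32

y_0 = S_0(0) = a_0 = 0
y_1 = S_1(0) = a_1 = -2
y_2 = S_1(3) = 4
t_q=9/4 is in segment 0 (τ=9/4); S_0(τ)=-69/32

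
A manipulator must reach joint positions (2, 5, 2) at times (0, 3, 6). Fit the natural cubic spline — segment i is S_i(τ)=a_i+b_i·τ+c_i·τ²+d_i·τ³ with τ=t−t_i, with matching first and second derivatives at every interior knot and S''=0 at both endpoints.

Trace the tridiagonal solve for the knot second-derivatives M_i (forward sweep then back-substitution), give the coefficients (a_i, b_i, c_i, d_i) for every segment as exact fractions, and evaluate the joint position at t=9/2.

Δ: Δ0=1, Δ1=-1
row 1: diag=12, rhs=-12; c'=1/4, d'=-1
back: M1=-1
M: M0=0, M1=-1, M2=0
seg 0: a=2, c=M0/2=0, d=(M1−M0)/(6·3)=-1/18, b=Δ0−h0·(2M0+M1)/6=3/2
seg 1: a=5, c=M1/2=-1/2, d=(M2−M1)/(6·3)=1/18, b=Δ1−h1·(2M1+M2)/6=0
t_q=9/2 → seg 1, τ=3/2; S=5+0·τ+-1/2·τ²+1/18·τ³=65/16

  seg 0: a=2 b=3/2 c=0 d=-1/18
  seg 1: a=5 b=0 c=-1/2 d=1/18
S(9/2) = 65/16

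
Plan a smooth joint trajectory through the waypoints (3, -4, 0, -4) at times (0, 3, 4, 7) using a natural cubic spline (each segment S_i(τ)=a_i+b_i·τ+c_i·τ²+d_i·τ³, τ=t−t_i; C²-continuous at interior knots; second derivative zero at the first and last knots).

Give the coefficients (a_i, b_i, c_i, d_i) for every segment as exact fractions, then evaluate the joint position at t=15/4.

Δ: Δ0=-7/3, Δ1=4, Δ2=-4/3
row 1: diag=8, rhs=38; c'=1/8, d'=19/4
row 2: denom=8−1·1/8=63/8; d'=(-32−1·19/4)/(63/8)=-14/3
back: M2=-14/3
back: M1=19/4−1/8·-14/3=16/3
M: M0=0, M1=16/3, M2=-14/3, M3=0
seg 0: a=3, c=M0/2=0, d=(M1−M0)/(6·3)=8/27, b=Δ0−h0·(2M0+M1)/6=-5
seg 1: a=-4, c=M1/2=8/3, d=(M2−M1)/(6·1)=-5/3, b=Δ1−h1·(2M1+M2)/6=3
seg 2: a=0, c=M2/2=-7/3, d=(M3−M2)/(6·3)=7/27, b=Δ2−h2·(2M2+M3)/6=10/3
t_q=15/4 → seg 1, τ=3/4; S=-4+3·τ+8/3·τ²+-5/3·τ³=-61/64

  seg 0: a=3 b=-5 c=0 d=8/27
  seg 1: a=-4 b=3 c=8/3 d=-5/3
  seg 2: a=0 b=10/3 c=-7/3 d=7/27
S(15/4) = -61/64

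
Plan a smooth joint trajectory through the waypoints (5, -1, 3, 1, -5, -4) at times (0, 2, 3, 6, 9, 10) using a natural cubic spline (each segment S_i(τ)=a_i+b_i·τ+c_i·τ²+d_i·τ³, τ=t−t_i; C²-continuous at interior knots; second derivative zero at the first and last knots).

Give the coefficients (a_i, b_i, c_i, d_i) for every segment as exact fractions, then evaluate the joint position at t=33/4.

  seg 0: a=5 b=-887/159 c=0 d=205/318
  seg 1: a=-1 b=343/159 c=205/53 d=-322/159
  seg 2: a=3 b=607/159 c=-117/53 d=340/1431
  seg 3: a=1 b=-479/159 c=-11/159 d=194/1431
  seg 4: a=-5 b=37/159 c=61/53 d=-61/159
S(33/4) = -7775/1696

Δ: Δ0=-3, Δ1=4, Δ2=-2/3, Δ3=-2, Δ4=1
row 1: diag=6, rhs=42; c'=1/6, d'=7
row 2: denom=8−1·1/6=47/6; d'=(-28−1·7)/(47/6)=-210/47
row 3: denom=12−3·18/47=510/47; d'=(-8−3·-210/47)/(510/47)=127/255
row 4: denom=8−3·47/170=1219/170; d'=(18−3·127/255)/(1219/170)=122/53
back: M4=122/53
back: M3=127/255−47/170·122/53=-22/159
back: M2=-210/47−18/47·-22/159=-234/53
back: M1=7−1/6·-234/53=410/53
M: M0=0, M1=410/53, M2=-234/53, M3=-22/159, M4=122/53, M5=0
seg 0: a=5, c=M0/2=0, d=(M1−M0)/(6·2)=205/318, b=Δ0−h0·(2M0+M1)/6=-887/159
seg 1: a=-1, c=M1/2=205/53, d=(M2−M1)/(6·1)=-322/159, b=Δ1−h1·(2M1+M2)/6=343/159
seg 2: a=3, c=M2/2=-117/53, d=(M3−M2)/(6·3)=340/1431, b=Δ2−h2·(2M2+M3)/6=607/159
seg 3: a=1, c=M3/2=-11/159, d=(M4−M3)/(6·3)=194/1431, b=Δ3−h3·(2M3+M4)/6=-479/159
seg 4: a=-5, c=M4/2=61/53, d=(M5−M4)/(6·1)=-61/159, b=Δ4−h4·(2M4+M5)/6=37/159
t_q=33/4 → seg 3, τ=9/4; S=1+-479/159·τ+-11/159·τ²+194/1431·τ³=-7775/1696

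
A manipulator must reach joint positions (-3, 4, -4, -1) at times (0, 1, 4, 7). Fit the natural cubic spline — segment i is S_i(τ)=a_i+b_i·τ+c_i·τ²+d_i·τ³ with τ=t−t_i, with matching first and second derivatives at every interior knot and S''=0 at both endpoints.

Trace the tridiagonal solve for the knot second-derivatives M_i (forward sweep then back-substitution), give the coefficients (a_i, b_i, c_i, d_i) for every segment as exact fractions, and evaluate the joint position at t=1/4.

  seg 0: a=-3 b=736/87 c=0 d=-127/87
  seg 1: a=4 b=355/87 c=-127/29 d=556/783
  seg 2: a=-4 b=-263/87 c=175/87 d=-175/783
S(1/4) = -1685/1856

Δ: Δ0=7, Δ1=-8/3, Δ2=1
row 1: diag=8, rhs=-58; c'=3/8, d'=-29/4
row 2: denom=12−3·3/8=87/8; d'=(22−3·-29/4)/(87/8)=350/87
back: M2=350/87
back: M1=-29/4−3/8·350/87=-254/29
M: M0=0, M1=-254/29, M2=350/87, M3=0
seg 0: a=-3, c=M0/2=0, d=(M1−M0)/(6·1)=-127/87, b=Δ0−h0·(2M0+M1)/6=736/87
seg 1: a=4, c=M1/2=-127/29, d=(M2−M1)/(6·3)=556/783, b=Δ1−h1·(2M1+M2)/6=355/87
seg 2: a=-4, c=M2/2=175/87, d=(M3−M2)/(6·3)=-175/783, b=Δ2−h2·(2M2+M3)/6=-263/87
t_q=1/4 → seg 0, τ=1/4; S=-3+736/87·τ+0·τ²+-127/87·τ³=-1685/1856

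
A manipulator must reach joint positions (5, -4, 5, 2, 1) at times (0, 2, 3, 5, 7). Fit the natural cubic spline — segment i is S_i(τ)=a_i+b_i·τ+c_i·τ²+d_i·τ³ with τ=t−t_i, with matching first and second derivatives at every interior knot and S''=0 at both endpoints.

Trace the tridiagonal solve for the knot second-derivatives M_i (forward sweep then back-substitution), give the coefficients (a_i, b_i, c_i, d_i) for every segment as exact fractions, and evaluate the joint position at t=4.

  seg 0: a=5 b=-157/16 c=0 d=85/64
  seg 1: a=-4 b=49/8 c=255/32 d=-163/32
  seg 2: a=5 b=217/32 c=-117/16 d=203/128
  seg 3: a=2 b=-55/16 c=141/64 d=-47/128
S(4) = 775/128

Δ: Δ0=-9/2, Δ1=9, Δ2=-3/2, Δ3=-1/2
row 1: diag=6, rhs=81; c'=1/6, d'=27/2
row 2: denom=6−1·1/6=35/6; d'=(-63−1·27/2)/(35/6)=-459/35
row 3: denom=8−2·12/35=256/35; d'=(6−2·-459/35)/(256/35)=141/32
back: M3=141/32
back: M2=-459/35−12/35·141/32=-117/8
back: M1=27/2−1/6·-117/8=255/16
M: M0=0, M1=255/16, M2=-117/8, M3=141/32, M4=0
seg 0: a=5, c=M0/2=0, d=(M1−M0)/(6·2)=85/64, b=Δ0−h0·(2M0+M1)/6=-157/16
seg 1: a=-4, c=M1/2=255/32, d=(M2−M1)/(6·1)=-163/32, b=Δ1−h1·(2M1+M2)/6=49/8
seg 2: a=5, c=M2/2=-117/16, d=(M3−M2)/(6·2)=203/128, b=Δ2−h2·(2M2+M3)/6=217/32
seg 3: a=2, c=M3/2=141/64, d=(M4−M3)/(6·2)=-47/128, b=Δ3−h3·(2M3+M4)/6=-55/16
t_q=4 → seg 2, τ=1; S=5+217/32·τ+-117/16·τ²+203/128·τ³=775/128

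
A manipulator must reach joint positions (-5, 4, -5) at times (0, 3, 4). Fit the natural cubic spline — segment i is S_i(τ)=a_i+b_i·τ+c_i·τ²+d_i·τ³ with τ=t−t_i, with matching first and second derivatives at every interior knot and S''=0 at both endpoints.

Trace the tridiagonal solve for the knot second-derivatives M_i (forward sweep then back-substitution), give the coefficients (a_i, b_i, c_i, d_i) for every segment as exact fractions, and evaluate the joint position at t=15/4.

Δ: Δ0=3, Δ1=-9
row 1: diag=8, rhs=-72; c'=1/8, d'=-9
back: M1=-9
M: M0=0, M1=-9, M2=0
seg 0: a=-5, c=M0/2=0, d=(M1−M0)/(6·3)=-1/2, b=Δ0−h0·(2M0+M1)/6=15/2
seg 1: a=4, c=M1/2=-9/2, d=(M2−M1)/(6·1)=3/2, b=Δ1−h1·(2M1+M2)/6=-6
t_q=15/4 → seg 1, τ=3/4; S=4+-6·τ+-9/2·τ²+3/2·τ³=-307/128

  seg 0: a=-5 b=15/2 c=0 d=-1/2
  seg 1: a=4 b=-6 c=-9/2 d=3/2
S(15/4) = -307/128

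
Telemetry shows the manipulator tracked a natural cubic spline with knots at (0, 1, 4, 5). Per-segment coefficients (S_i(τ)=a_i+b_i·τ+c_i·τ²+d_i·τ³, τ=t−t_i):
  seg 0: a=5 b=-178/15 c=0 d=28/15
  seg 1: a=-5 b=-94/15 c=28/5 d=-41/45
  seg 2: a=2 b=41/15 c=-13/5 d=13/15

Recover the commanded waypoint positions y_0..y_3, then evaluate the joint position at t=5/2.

y_0 = S_0(0) = a_0 = 5
y_1 = S_1(0) = a_1 = -5
y_2 = S_2(0) = a_2 = 2
y_3 = S_2(1) = 3
t_q=5/2 is in segment 1 (τ=3/2); S_1(τ)=-39/8

y_0=5 y_1=-5 y_2=2 y_3=3
S(5/2) = -39/8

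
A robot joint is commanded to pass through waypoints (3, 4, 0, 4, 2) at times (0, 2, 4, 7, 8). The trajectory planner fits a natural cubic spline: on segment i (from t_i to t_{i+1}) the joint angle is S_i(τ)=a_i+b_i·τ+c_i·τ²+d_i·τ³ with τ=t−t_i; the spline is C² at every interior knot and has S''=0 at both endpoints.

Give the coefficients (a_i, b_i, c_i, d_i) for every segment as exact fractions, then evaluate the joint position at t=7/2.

Δ: Δ0=1/2, Δ1=-2, Δ2=4/3, Δ3=-2
row 1: diag=8, rhs=-15; c'=1/4, d'=-15/8
row 2: denom=10−2·1/4=19/2; d'=(20−2·-15/8)/(19/2)=5/2
row 3: denom=8−3·6/19=134/19; d'=(-20−3·5/2)/(134/19)=-1045/268
back: M3=-1045/268
back: M2=5/2−6/19·-1045/268=250/67
back: M1=-15/8−1/4·250/67=-1505/536
M: M0=0, M1=-1505/536, M2=250/67, M3=-1045/268, M4=0
seg 0: a=3, c=M0/2=0, d=(M1−M0)/(6·2)=-1505/6432, b=Δ0−h0·(2M0+M1)/6=2309/1608
seg 1: a=4, c=M1/2=-1505/1072, d=(M2−M1)/(6·2)=3505/6432, b=Δ1−h1·(2M1+M2)/6=-1103/804
seg 2: a=0, c=M2/2=125/67, d=(M3−M2)/(6·3)=-2045/4824, b=Δ2−h2·(2M2+M3)/6=-721/1608
seg 3: a=4, c=M3/2=-1045/536, d=(M4−M3)/(6·1)=1045/1608, b=Δ3−h3·(2M3+M4)/6=-563/804
t_q=7/2 → seg 1, τ=3/2; S=4+-1103/804·τ+-1505/1072·τ²+3505/6432·τ³=10677/17152

  seg 0: a=3 b=2309/1608 c=0 d=-1505/6432
  seg 1: a=4 b=-1103/804 c=-1505/1072 d=3505/6432
  seg 2: a=0 b=-721/1608 c=125/67 d=-2045/4824
  seg 3: a=4 b=-563/804 c=-1045/536 d=1045/1608
S(7/2) = 10677/17152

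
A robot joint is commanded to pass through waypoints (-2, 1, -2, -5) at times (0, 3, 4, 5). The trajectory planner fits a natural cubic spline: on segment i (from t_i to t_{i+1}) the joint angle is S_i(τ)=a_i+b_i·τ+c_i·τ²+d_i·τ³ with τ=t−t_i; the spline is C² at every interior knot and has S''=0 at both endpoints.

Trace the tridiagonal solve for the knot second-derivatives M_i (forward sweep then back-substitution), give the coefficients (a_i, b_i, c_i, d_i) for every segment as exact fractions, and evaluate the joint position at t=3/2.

  seg 0: a=-2 b=79/31 c=0 d=-16/93
  seg 1: a=1 b=-65/31 c=-48/31 d=20/31
  seg 2: a=-2 b=-101/31 c=12/31 d=-4/31
S(3/2) = 77/62

Δ: Δ0=1, Δ1=-3, Δ2=-3
row 1: diag=8, rhs=-24; c'=1/8, d'=-3
row 2: denom=4−1·1/8=31/8; d'=(0−1·-3)/(31/8)=24/31
back: M2=24/31
back: M1=-3−1/8·24/31=-96/31
M: M0=0, M1=-96/31, M2=24/31, M3=0
seg 0: a=-2, c=M0/2=0, d=(M1−M0)/(6·3)=-16/93, b=Δ0−h0·(2M0+M1)/6=79/31
seg 1: a=1, c=M1/2=-48/31, d=(M2−M1)/(6·1)=20/31, b=Δ1−h1·(2M1+M2)/6=-65/31
seg 2: a=-2, c=M2/2=12/31, d=(M3−M2)/(6·1)=-4/31, b=Δ2−h2·(2M2+M3)/6=-101/31
t_q=3/2 → seg 0, τ=3/2; S=-2+79/31·τ+0·τ²+-16/93·τ³=77/62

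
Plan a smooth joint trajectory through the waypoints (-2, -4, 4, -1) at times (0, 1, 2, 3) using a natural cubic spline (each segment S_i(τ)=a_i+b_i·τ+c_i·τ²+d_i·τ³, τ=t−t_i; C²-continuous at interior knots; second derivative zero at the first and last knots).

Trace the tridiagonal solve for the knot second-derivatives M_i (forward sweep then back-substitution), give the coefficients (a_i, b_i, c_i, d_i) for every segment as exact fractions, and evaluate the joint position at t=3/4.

Δ: Δ0=-2, Δ1=8, Δ2=-5
row 1: diag=4, rhs=60; c'=1/4, d'=15
row 2: denom=4−1·1/4=15/4; d'=(-78−1·15)/(15/4)=-124/5
back: M2=-124/5
back: M1=15−1/4·-124/5=106/5
M: M0=0, M1=106/5, M2=-124/5, M3=0
seg 0: a=-2, c=M0/2=0, d=(M1−M0)/(6·1)=53/15, b=Δ0−h0·(2M0+M1)/6=-83/15
seg 1: a=-4, c=M1/2=53/5, d=(M2−M1)/(6·1)=-23/3, b=Δ1−h1·(2M1+M2)/6=76/15
seg 2: a=4, c=M2/2=-62/5, d=(M3−M2)/(6·1)=62/15, b=Δ2−h2·(2M2+M3)/6=49/15
t_q=3/4 → seg 0, τ=3/4; S=-2+-83/15·τ+0·τ²+53/15·τ³=-1491/320

  seg 0: a=-2 b=-83/15 c=0 d=53/15
  seg 1: a=-4 b=76/15 c=53/5 d=-23/3
  seg 2: a=4 b=49/15 c=-62/5 d=62/15
S(3/4) = -1491/320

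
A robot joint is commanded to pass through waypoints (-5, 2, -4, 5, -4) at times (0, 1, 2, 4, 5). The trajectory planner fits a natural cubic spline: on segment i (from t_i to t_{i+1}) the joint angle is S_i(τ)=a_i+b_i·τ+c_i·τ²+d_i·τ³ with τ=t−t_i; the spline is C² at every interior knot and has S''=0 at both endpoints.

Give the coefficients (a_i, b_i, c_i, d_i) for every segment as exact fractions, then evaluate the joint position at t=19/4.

Δ: Δ0=7, Δ1=-6, Δ2=9/2, Δ3=-9
row 1: diag=4, rhs=-78; c'=1/4, d'=-39/2
row 2: denom=6−1·1/4=23/4; d'=(63−1·-39/2)/(23/4)=330/23
row 3: denom=6−2·8/23=122/23; d'=(-81−2·330/23)/(122/23)=-2523/122
back: M3=-2523/122
back: M2=330/23−8/23·-2523/122=1314/61
back: M1=-39/2−1/4·1314/61=-1518/61
M: M0=0, M1=-1518/61, M2=1314/61, M3=-2523/122, M4=0
seg 0: a=-5, c=M0/2=0, d=(M1−M0)/(6·1)=-253/61, b=Δ0−h0·(2M0+M1)/6=680/61
seg 1: a=2, c=M1/2=-759/61, d=(M2−M1)/(6·1)=472/61, b=Δ1−h1·(2M1+M2)/6=-79/61
seg 2: a=-4, c=M2/2=657/61, d=(M3−M2)/(6·2)=-1717/488, b=Δ2−h2·(2M2+M3)/6=-181/61
seg 3: a=5, c=M3/2=-2523/244, d=(M4−M3)/(6·1)=841/244, b=Δ3−h3·(2M3+M4)/6=-257/122
t_q=19/4 → seg 3, τ=3/4; S=5+-257/122·τ+-2523/244·τ²+841/244·τ³=-14713/15616

  seg 0: a=-5 b=680/61 c=0 d=-253/61
  seg 1: a=2 b=-79/61 c=-759/61 d=472/61
  seg 2: a=-4 b=-181/61 c=657/61 d=-1717/488
  seg 3: a=5 b=-257/122 c=-2523/244 d=841/244
S(19/4) = -14713/15616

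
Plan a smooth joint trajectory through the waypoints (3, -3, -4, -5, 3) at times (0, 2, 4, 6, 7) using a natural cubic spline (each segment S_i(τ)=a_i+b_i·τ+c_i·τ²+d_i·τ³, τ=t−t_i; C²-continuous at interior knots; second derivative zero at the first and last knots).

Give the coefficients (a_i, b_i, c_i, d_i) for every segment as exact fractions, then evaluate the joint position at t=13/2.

  seg 0: a=3 b=-159/41 c=0 d=9/41
  seg 1: a=-3 b=-51/41 c=54/41 d=-155/328
  seg 2: a=-4 b=-135/82 c=-249/164 d=343/328
  seg 3: a=-5 b=198/41 c=195/41 d=-65/41
S(13/2) = -523/328

Δ: Δ0=-3, Δ1=-1/2, Δ2=-1/2, Δ3=8
row 1: diag=8, rhs=15; c'=1/4, d'=15/8
row 2: denom=8−2·1/4=15/2; d'=(0−2·15/8)/(15/2)=-1/2
row 3: denom=6−2·4/15=82/15; d'=(51−2·-1/2)/(82/15)=390/41
back: M3=390/41
back: M2=-1/2−4/15·390/41=-249/82
back: M1=15/8−1/4·-249/82=108/41
M: M0=0, M1=108/41, M2=-249/82, M3=390/41, M4=0
seg 0: a=3, c=M0/2=0, d=(M1−M0)/(6·2)=9/41, b=Δ0−h0·(2M0+M1)/6=-159/41
seg 1: a=-3, c=M1/2=54/41, d=(M2−M1)/(6·2)=-155/328, b=Δ1−h1·(2M1+M2)/6=-51/41
seg 2: a=-4, c=M2/2=-249/164, d=(M3−M2)/(6·2)=343/328, b=Δ2−h2·(2M2+M3)/6=-135/82
seg 3: a=-5, c=M3/2=195/41, d=(M4−M3)/(6·1)=-65/41, b=Δ3−h3·(2M3+M4)/6=198/41
t_q=13/2 → seg 3, τ=1/2; S=-5+198/41·τ+195/41·τ²+-65/41·τ³=-523/328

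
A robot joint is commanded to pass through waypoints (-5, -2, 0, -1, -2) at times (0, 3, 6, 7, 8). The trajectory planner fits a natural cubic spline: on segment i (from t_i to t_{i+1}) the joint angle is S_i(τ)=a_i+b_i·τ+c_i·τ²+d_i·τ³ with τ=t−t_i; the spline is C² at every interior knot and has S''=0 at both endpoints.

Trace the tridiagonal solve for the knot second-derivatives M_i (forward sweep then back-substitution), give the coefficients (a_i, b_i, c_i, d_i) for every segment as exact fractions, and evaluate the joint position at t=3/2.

  seg 0: a=-5 b=307/336 c=0 d=29/3024
  seg 1: a=-2 b=197/168 c=29/336 d=-257/3024
  seg 2: a=0 b=-29/48 c=-19/28 d=95/336
  seg 3: a=-1 b=-187/168 c=19/112 d=-19/336
S(3/2) = -3223/896

Δ: Δ0=1, Δ1=2/3, Δ2=-1, Δ3=-1
row 1: diag=12, rhs=-2; c'=1/4, d'=-1/6
row 2: denom=8−3·1/4=29/4; d'=(-10−3·-1/6)/(29/4)=-38/29
row 3: denom=4−1·4/29=112/29; d'=(0−1·-38/29)/(112/29)=19/56
back: M3=19/56
back: M2=-38/29−4/29·19/56=-19/14
back: M1=-1/6−1/4·-19/14=29/168
M: M0=0, M1=29/168, M2=-19/14, M3=19/56, M4=0
seg 0: a=-5, c=M0/2=0, d=(M1−M0)/(6·3)=29/3024, b=Δ0−h0·(2M0+M1)/6=307/336
seg 1: a=-2, c=M1/2=29/336, d=(M2−M1)/(6·3)=-257/3024, b=Δ1−h1·(2M1+M2)/6=197/168
seg 2: a=0, c=M2/2=-19/28, d=(M3−M2)/(6·1)=95/336, b=Δ2−h2·(2M2+M3)/6=-29/48
seg 3: a=-1, c=M3/2=19/112, d=(M4−M3)/(6·1)=-19/336, b=Δ3−h3·(2M3+M4)/6=-187/168
t_q=3/2 → seg 0, τ=3/2; S=-5+307/336·τ+0·τ²+29/3024·τ³=-3223/896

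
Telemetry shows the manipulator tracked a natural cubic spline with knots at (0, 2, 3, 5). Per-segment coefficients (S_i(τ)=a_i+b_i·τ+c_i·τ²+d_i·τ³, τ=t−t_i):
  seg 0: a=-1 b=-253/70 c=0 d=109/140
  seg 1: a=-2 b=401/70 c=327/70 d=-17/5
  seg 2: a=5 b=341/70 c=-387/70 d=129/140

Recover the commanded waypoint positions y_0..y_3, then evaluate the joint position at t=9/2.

y_0 = S_0(0) = a_0 = -1
y_1 = S_1(0) = a_1 = -2
y_2 = S_2(0) = a_2 = 5
y_3 = S_2(2) = 0
t_q=9/2 is in segment 2 (τ=3/2); S_2(τ)=667/224

y_0=-1 y_1=-2 y_2=5 y_3=0
S(9/2) = 667/224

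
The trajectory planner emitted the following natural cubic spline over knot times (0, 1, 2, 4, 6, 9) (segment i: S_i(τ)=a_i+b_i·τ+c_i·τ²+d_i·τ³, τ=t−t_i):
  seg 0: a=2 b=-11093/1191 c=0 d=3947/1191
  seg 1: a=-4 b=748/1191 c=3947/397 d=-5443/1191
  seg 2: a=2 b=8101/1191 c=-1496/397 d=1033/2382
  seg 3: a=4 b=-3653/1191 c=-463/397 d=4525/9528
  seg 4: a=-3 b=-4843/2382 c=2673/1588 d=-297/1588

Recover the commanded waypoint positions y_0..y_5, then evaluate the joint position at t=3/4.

y_0 = S_0(0) = a_0 = 2
y_1 = S_1(0) = a_1 = -4
y_2 = S_2(0) = a_2 = 2
y_3 = S_3(0) = a_3 = 4
y_4 = S_4(0) = a_4 = -3
y_5 = S_4(3) = 1
t_q=3/4 is in segment 0 (τ=3/4); S_0(τ)=-91149/25408

y_0=2 y_1=-4 y_2=2 y_3=4 y_4=-3 y_5=1
S(3/4) = -91149/25408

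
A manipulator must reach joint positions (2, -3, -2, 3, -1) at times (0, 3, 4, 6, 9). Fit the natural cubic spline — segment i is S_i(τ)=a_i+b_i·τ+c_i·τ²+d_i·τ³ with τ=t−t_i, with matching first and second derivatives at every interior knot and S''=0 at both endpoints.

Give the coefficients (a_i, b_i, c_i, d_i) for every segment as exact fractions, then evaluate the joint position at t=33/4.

Δ: Δ0=-5/3, Δ1=1, Δ2=5/2, Δ3=-4/3
row 1: diag=8, rhs=16; c'=1/8, d'=2
row 2: denom=6−1·1/8=47/8; d'=(9−1·2)/(47/8)=56/47
row 3: denom=10−2·16/47=438/47; d'=(-23−2·56/47)/(438/47)=-1193/438
back: M3=-1193/438
back: M2=56/47−16/47·-1193/438=464/219
back: M1=2−1/8·464/219=380/219
M: M0=0, M1=380/219, M2=464/219, M3=-1193/438, M4=0
seg 0: a=2, c=M0/2=0, d=(M1−M0)/(6·3)=190/1971, b=Δ0−h0·(2M0+M1)/6=-185/73
seg 1: a=-3, c=M1/2=190/219, d=(M2−M1)/(6·1)=14/219, b=Δ1−h1·(2M1+M2)/6=5/73
seg 2: a=-2, c=M2/2=232/219, d=(M3−M2)/(6·2)=-707/1752, b=Δ2−h2·(2M2+M3)/6=437/219
seg 3: a=3, c=M3/2=-1193/876, d=(M4−M3)/(6·3)=1193/7884, b=Δ3−h3·(2M3+M4)/6=203/146
t_q=33/4 → seg 3, τ=9/4; S=3+203/146·τ+-1193/876·τ²+1193/7884·τ³=17895/18688

  seg 0: a=2 b=-185/73 c=0 d=190/1971
  seg 1: a=-3 b=5/73 c=190/219 d=14/219
  seg 2: a=-2 b=437/219 c=232/219 d=-707/1752
  seg 3: a=3 b=203/146 c=-1193/876 d=1193/7884
S(33/4) = 17895/18688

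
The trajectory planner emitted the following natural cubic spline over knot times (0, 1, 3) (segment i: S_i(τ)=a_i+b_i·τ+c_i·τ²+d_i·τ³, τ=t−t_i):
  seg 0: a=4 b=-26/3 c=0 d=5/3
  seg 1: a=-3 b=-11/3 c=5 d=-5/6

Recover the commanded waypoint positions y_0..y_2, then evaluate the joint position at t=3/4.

y_0=4 y_1=-3 y_2=3
S(3/4) = -115/64

y_0 = S_0(0) = a_0 = 4
y_1 = S_1(0) = a_1 = -3
y_2 = S_1(2) = 3
t_q=3/4 is in segment 0 (τ=3/4); S_0(τ)=-115/64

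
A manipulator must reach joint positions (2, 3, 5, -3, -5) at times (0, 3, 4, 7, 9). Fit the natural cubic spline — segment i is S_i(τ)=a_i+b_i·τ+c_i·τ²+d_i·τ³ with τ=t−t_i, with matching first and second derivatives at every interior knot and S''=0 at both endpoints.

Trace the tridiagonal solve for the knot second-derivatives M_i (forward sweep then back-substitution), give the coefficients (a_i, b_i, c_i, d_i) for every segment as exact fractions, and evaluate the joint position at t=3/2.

  seg 0: a=2 b=-18/31 c=0 d=85/837
  seg 1: a=3 b=67/31 c=85/93 d=-100/93
  seg 2: a=5 b=71/93 c=-215/93 d=326/837
  seg 3: a=-3 b=-241/93 c=37/31 d=-37/186
S(3/2) = 365/248

Δ: Δ0=1/3, Δ1=2, Δ2=-8/3, Δ3=-1
row 1: diag=8, rhs=10; c'=1/8, d'=5/4
row 2: denom=8−1·1/8=63/8; d'=(-28−1·5/4)/(63/8)=-26/7
row 3: denom=10−3·8/21=62/7; d'=(10−3·-26/7)/(62/7)=74/31
back: M3=74/31
back: M2=-26/7−8/21·74/31=-430/93
back: M1=5/4−1/8·-430/93=170/93
M: M0=0, M1=170/93, M2=-430/93, M3=74/31, M4=0
seg 0: a=2, c=M0/2=0, d=(M1−M0)/(6·3)=85/837, b=Δ0−h0·(2M0+M1)/6=-18/31
seg 1: a=3, c=M1/2=85/93, d=(M2−M1)/(6·1)=-100/93, b=Δ1−h1·(2M1+M2)/6=67/31
seg 2: a=5, c=M2/2=-215/93, d=(M3−M2)/(6·3)=326/837, b=Δ2−h2·(2M2+M3)/6=71/93
seg 3: a=-3, c=M3/2=37/31, d=(M4−M3)/(6·2)=-37/186, b=Δ3−h3·(2M3+M4)/6=-241/93
t_q=3/2 → seg 0, τ=3/2; S=2+-18/31·τ+0·τ²+85/837·τ³=365/248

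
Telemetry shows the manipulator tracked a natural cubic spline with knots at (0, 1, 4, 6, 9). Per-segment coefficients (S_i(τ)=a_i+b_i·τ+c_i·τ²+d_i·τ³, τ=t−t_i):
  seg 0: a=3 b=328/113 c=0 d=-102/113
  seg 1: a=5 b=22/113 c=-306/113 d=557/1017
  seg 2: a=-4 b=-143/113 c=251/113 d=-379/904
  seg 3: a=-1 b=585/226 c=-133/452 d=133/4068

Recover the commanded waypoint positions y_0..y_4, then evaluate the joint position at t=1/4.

y_0=3 y_1=5 y_2=-4 y_3=-1 y_4=5
S(1/4) = 13421/3616

y_0 = S_0(0) = a_0 = 3
y_1 = S_1(0) = a_1 = 5
y_2 = S_2(0) = a_2 = -4
y_3 = S_3(0) = a_3 = -1
y_4 = S_3(3) = 5
t_q=1/4 is in segment 0 (τ=1/4); S_0(τ)=13421/3616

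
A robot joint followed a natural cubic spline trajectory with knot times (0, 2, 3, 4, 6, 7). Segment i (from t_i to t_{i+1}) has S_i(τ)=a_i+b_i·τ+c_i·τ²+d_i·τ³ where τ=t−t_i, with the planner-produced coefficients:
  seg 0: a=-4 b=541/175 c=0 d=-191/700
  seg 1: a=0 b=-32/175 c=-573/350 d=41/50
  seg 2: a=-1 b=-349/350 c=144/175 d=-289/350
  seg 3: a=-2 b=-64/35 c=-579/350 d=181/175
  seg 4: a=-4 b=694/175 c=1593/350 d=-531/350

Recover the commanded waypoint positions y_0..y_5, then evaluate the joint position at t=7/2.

y_0 = S_0(0) = a_0 = -4
y_1 = S_1(0) = a_1 = 0
y_2 = S_2(0) = a_2 = -1
y_3 = S_3(0) = a_3 = -2
y_4 = S_4(0) = a_4 = -4
y_5 = S_4(1) = 3
t_q=7/2 is in segment 2 (τ=1/2); S_2(τ)=-3909/2800

y_0=-4 y_1=0 y_2=-1 y_3=-2 y_4=-4 y_5=3
S(7/2) = -3909/2800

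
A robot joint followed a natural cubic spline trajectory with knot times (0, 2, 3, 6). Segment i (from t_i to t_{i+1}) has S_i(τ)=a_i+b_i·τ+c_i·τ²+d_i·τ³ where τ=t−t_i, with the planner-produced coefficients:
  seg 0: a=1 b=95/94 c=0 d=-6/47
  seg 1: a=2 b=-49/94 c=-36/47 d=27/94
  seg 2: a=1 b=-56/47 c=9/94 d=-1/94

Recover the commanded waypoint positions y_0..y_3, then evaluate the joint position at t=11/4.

y_0 = S_0(0) = a_0 = 1
y_1 = S_1(0) = a_1 = 2
y_2 = S_2(0) = a_2 = 1
y_3 = S_2(3) = -2
t_q=11/4 is in segment 1 (τ=3/4); S_1(τ)=7817/6016

y_0=1 y_1=2 y_2=1 y_3=-2
S(11/4) = 7817/6016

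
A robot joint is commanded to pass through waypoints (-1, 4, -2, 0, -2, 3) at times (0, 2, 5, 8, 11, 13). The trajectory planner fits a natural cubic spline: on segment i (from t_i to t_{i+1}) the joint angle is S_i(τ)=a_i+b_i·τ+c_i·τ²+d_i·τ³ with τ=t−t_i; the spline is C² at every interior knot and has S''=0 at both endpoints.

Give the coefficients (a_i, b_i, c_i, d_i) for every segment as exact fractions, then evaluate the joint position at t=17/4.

Δ: Δ0=5/2, Δ1=-2, Δ2=2/3, Δ3=-2/3, Δ4=5/2
row 1: diag=10, rhs=-27; c'=3/10, d'=-27/10
row 2: denom=12−3·3/10=111/10; d'=(16−3·-27/10)/(111/10)=241/111
row 3: denom=12−3·10/37=414/37; d'=(-8−3·241/111)/(414/37)=-179/138
row 4: denom=10−3·37/138=423/46; d'=(19−3·-179/138)/(423/46)=117/47
back: M4=117/47
back: M3=-179/138−37/138·117/47=-277/141
back: M2=241/111−10/37·-277/141=127/47
back: M1=-27/10−3/10·127/47=-165/47
M: M0=0, M1=-165/47, M2=127/47, M3=-277/141, M4=117/47, M5=0
seg 0: a=-1, c=M0/2=0, d=(M1−M0)/(6·2)=-55/188, b=Δ0−h0·(2M0+M1)/6=345/94
seg 1: a=4, c=M1/2=-165/94, d=(M2−M1)/(6·3)=146/423, b=Δ1−h1·(2M1+M2)/6=15/94
seg 2: a=-2, c=M2/2=127/94, d=(M3−M2)/(6·3)=-7/27, b=Δ2−h2·(2M2+M3)/6=-99/94
seg 3: a=0, c=M3/2=-277/282, d=(M4−M3)/(6·3)=314/1269, b=Δ3−h3·(2M3+M4)/6=5/94
seg 4: a=-2, c=M4/2=117/94, d=(M5−M4)/(6·2)=-39/188, b=Δ4−h4·(2M4+M5)/6=79/94
t_q=17/4 → seg 1, τ=9/4; S=4+15/94·τ+-165/94·τ²+146/423·τ³=-28/47

  seg 0: a=-1 b=345/94 c=0 d=-55/188
  seg 1: a=4 b=15/94 c=-165/94 d=146/423
  seg 2: a=-2 b=-99/94 c=127/94 d=-7/27
  seg 3: a=0 b=5/94 c=-277/282 d=314/1269
  seg 4: a=-2 b=79/94 c=117/94 d=-39/188
S(17/4) = -28/47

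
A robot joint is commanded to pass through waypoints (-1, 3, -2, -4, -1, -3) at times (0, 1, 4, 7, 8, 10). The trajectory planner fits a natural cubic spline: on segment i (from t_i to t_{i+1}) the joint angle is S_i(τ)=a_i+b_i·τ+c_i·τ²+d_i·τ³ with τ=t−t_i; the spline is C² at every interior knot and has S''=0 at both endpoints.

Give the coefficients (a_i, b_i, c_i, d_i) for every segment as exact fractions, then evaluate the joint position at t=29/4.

Δ: Δ0=4, Δ1=-5/3, Δ2=-2/3, Δ3=3, Δ4=-1
row 1: diag=8, rhs=-34; c'=3/8, d'=-17/4
row 2: denom=12−3·3/8=87/8; d'=(6−3·-17/4)/(87/8)=50/29
row 3: denom=8−3·8/29=208/29; d'=(22−3·50/29)/(208/29)=61/26
row 4: denom=6−1·29/208=1219/208; d'=(-24−1·61/26)/(1219/208)=-5480/1219
back: M4=-5480/1219
back: M3=61/26−29/208·-5480/1219=3624/1219
back: M2=50/29−8/29·3624/1219=1102/1219
back: M1=-17/4−3/8·1102/1219=-5594/1219
M: M0=0, M1=-5594/1219, M2=1102/1219, M3=3624/1219, M4=-5480/1219, M5=0
seg 0: a=-1, c=M0/2=0, d=(M1−M0)/(6·1)=-2797/3657, b=Δ0−h0·(2M0+M1)/6=17425/3657
seg 1: a=3, c=M1/2=-2797/1219, d=(M2−M1)/(6·3)=372/1219, b=Δ1−h1·(2M1+M2)/6=9034/3657
seg 2: a=-2, c=M2/2=551/1219, d=(M3−M2)/(6·3)=1261/10971, b=Δ2−h2·(2M2+M3)/6=-11180/3657
seg 3: a=-4, c=M3/2=1812/1219, d=(M4−M3)/(6·1)=-4552/3657, b=Δ3−h3·(2M3+M4)/6=10087/3657
seg 4: a=-1, c=M4/2=-2740/1219, d=(M5−M4)/(6·2)=1370/3657, b=Δ4−h4·(2M4+M5)/6=7303/3657
t_q=29/4 → seg 3, τ=1/4; S=-4+10087/3657·τ+1812/1219·τ²+-4552/3657·τ³=-31567/9752

  seg 0: a=-1 b=17425/3657 c=0 d=-2797/3657
  seg 1: a=3 b=9034/3657 c=-2797/1219 d=372/1219
  seg 2: a=-2 b=-11180/3657 c=551/1219 d=1261/10971
  seg 3: a=-4 b=10087/3657 c=1812/1219 d=-4552/3657
  seg 4: a=-1 b=7303/3657 c=-2740/1219 d=1370/3657
S(29/4) = -31567/9752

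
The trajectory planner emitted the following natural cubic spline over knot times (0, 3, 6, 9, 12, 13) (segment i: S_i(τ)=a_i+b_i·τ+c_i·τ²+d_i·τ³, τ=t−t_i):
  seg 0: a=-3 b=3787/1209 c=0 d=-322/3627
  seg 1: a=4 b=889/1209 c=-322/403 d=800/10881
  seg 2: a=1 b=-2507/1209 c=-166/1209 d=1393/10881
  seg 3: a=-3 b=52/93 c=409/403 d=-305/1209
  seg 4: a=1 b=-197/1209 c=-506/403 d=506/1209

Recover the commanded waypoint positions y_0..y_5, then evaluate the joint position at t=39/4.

y_0 = S_0(0) = a_0 = -3
y_1 = S_1(0) = a_1 = 4
y_2 = S_2(0) = a_2 = 1
y_3 = S_3(0) = a_3 = -3
y_4 = S_4(0) = a_4 = 1
y_5 = S_4(1) = 0
t_q=39/4 is in segment 3 (τ=3/4); S_3(τ)=-54581/25792

y_0=-3 y_1=4 y_2=1 y_3=-3 y_4=1 y_5=0
S(39/4) = -54581/25792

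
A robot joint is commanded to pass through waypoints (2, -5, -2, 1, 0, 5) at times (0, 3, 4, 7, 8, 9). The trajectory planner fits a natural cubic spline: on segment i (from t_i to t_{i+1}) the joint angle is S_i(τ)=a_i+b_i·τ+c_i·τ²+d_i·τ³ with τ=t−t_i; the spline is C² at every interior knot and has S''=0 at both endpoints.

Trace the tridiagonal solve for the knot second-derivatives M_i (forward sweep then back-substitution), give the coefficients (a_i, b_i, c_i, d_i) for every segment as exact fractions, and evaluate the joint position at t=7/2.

Δ: Δ0=-7/3, Δ1=3, Δ2=1, Δ3=-1, Δ4=5
row 1: diag=8, rhs=32; c'=1/8, d'=4
row 2: denom=8−1·1/8=63/8; d'=(-12−1·4)/(63/8)=-128/63
row 3: denom=8−3·8/21=48/7; d'=(-12−3·-128/63)/(48/7)=-31/36
row 4: denom=4−1·7/48=185/48; d'=(36−1·-31/36)/(185/48)=5308/555
back: M4=5308/555
back: M3=-31/36−7/48·5308/555=-1252/555
back: M2=-128/63−8/21·-1252/555=-1952/1665
back: M1=4−1/8·-1952/1665=6904/1665
M: M0=0, M1=6904/1665, M2=-1952/1665, M3=-1252/555, M4=5308/555, M5=0
seg 0: a=2, c=M0/2=0, d=(M1−M0)/(6·3)=3452/14985, b=Δ0−h0·(2M0+M1)/6=-7337/1665
seg 1: a=-5, c=M1/2=3452/1665, d=(M2−M1)/(6·1)=-164/185, b=Δ1−h1·(2M1+M2)/6=3019/1665
seg 2: a=-2, c=M2/2=-976/1665, d=(M3−M2)/(6·3)=-902/14985, b=Δ2−h2·(2M2+M3)/6=1099/333
seg 3: a=1, c=M3/2=-626/555, d=(M4−M3)/(6·1)=656/333, b=Δ3−h3·(2M3+M4)/6=-3067/1665
seg 4: a=0, c=M4/2=2654/555, d=(M5−M4)/(6·1)=-2654/1665, b=Δ4−h4·(2M4+M5)/6=3017/1665
t_q=7/2 → seg 1, τ=1/2; S=-5+3019/1665·τ+3452/1665·τ²+-164/185·τ³=-6137/1665

  seg 0: a=2 b=-7337/1665 c=0 d=3452/14985
  seg 1: a=-5 b=3019/1665 c=3452/1665 d=-164/185
  seg 2: a=-2 b=1099/333 c=-976/1665 d=-902/14985
  seg 3: a=1 b=-3067/1665 c=-626/555 d=656/333
  seg 4: a=0 b=3017/1665 c=2654/555 d=-2654/1665
S(7/2) = -6137/1665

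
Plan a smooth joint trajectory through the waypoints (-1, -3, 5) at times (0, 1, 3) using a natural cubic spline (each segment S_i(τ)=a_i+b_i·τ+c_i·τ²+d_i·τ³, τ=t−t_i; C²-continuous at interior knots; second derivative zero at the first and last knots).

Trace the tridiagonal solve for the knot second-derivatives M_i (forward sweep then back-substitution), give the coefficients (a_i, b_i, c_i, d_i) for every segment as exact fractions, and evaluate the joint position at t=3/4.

Δ: Δ0=-2, Δ1=4
row 1: diag=6, rhs=36; c'=1/3, d'=6
back: M1=6
M: M0=0, M1=6, M2=0
seg 0: a=-1, c=M0/2=0, d=(M1−M0)/(6·1)=1, b=Δ0−h0·(2M0+M1)/6=-3
seg 1: a=-3, c=M1/2=3, d=(M2−M1)/(6·2)=-1/2, b=Δ1−h1·(2M1+M2)/6=0
t_q=3/4 → seg 0, τ=3/4; S=-1+-3·τ+0·τ²+1·τ³=-181/64

  seg 0: a=-1 b=-3 c=0 d=1
  seg 1: a=-3 b=0 c=3 d=-1/2
S(3/4) = -181/64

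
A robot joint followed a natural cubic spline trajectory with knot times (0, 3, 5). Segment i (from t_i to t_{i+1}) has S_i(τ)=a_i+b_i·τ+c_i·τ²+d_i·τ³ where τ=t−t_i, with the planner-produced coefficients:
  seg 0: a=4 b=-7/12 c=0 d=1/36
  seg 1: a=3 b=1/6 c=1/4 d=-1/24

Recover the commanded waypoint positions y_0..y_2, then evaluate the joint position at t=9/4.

y_0 = S_0(0) = a_0 = 4
y_1 = S_1(0) = a_1 = 3
y_2 = S_1(2) = 4
t_q=9/4 is in segment 0 (τ=9/4); S_0(τ)=769/256

y_0=4 y_1=3 y_2=4
S(9/4) = 769/256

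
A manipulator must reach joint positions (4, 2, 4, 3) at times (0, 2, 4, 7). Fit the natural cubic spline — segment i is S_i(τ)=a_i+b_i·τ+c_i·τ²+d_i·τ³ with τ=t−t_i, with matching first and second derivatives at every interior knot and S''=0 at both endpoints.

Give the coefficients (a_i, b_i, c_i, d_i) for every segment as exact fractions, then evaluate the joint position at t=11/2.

Δ: Δ0=-1, Δ1=1, Δ2=-1/3
row 1: diag=8, rhs=12; c'=1/4, d'=3/2
row 2: denom=10−2·1/4=19/2; d'=(-8−2·3/2)/(19/2)=-22/19
back: M2=-22/19
back: M1=3/2−1/4·-22/19=34/19
M: M0=0, M1=34/19, M2=-22/19, M3=0
seg 0: a=4, c=M0/2=0, d=(M1−M0)/(6·2)=17/114, b=Δ0−h0·(2M0+M1)/6=-91/57
seg 1: a=2, c=M1/2=17/19, d=(M2−M1)/(6·2)=-14/57, b=Δ1−h1·(2M1+M2)/6=11/57
seg 2: a=4, c=M2/2=-11/19, d=(M3−M2)/(6·3)=11/171, b=Δ2−h2·(2M2+M3)/6=47/57
t_q=11/2 → seg 2, τ=3/2; S=4+47/57·τ+-11/19·τ²+11/171·τ³=631/152

  seg 0: a=4 b=-91/57 c=0 d=17/114
  seg 1: a=2 b=11/57 c=17/19 d=-14/57
  seg 2: a=4 b=47/57 c=-11/19 d=11/171
S(11/2) = 631/152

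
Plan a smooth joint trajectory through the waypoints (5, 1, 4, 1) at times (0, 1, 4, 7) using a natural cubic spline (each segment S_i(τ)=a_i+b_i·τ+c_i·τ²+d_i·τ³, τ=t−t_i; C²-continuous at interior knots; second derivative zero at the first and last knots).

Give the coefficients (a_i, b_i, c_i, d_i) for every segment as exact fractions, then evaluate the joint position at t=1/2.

  seg 0: a=5 b=-138/29 c=0 d=22/29
  seg 1: a=1 b=-72/29 c=66/29 d=-97/261
  seg 2: a=4 b=33/29 c=-31/29 d=31/261
S(1/2) = 315/116

Δ: Δ0=-4, Δ1=1, Δ2=-1
row 1: diag=8, rhs=30; c'=3/8, d'=15/4
row 2: denom=12−3·3/8=87/8; d'=(-12−3·15/4)/(87/8)=-62/29
back: M2=-62/29
back: M1=15/4−3/8·-62/29=132/29
M: M0=0, M1=132/29, M2=-62/29, M3=0
seg 0: a=5, c=M0/2=0, d=(M1−M0)/(6·1)=22/29, b=Δ0−h0·(2M0+M1)/6=-138/29
seg 1: a=1, c=M1/2=66/29, d=(M2−M1)/(6·3)=-97/261, b=Δ1−h1·(2M1+M2)/6=-72/29
seg 2: a=4, c=M2/2=-31/29, d=(M3−M2)/(6·3)=31/261, b=Δ2−h2·(2M2+M3)/6=33/29
t_q=1/2 → seg 0, τ=1/2; S=5+-138/29·τ+0·τ²+22/29·τ³=315/116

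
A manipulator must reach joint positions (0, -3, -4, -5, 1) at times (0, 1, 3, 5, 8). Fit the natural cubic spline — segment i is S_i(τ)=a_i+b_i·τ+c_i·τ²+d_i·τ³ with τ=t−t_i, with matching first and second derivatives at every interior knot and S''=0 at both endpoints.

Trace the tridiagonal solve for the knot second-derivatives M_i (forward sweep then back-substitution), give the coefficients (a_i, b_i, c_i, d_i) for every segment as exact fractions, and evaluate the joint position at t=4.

  seg 0: a=0 b=-181/52 c=0 d=25/52
  seg 1: a=-3 b=-53/26 c=75/52 d=-35/104
  seg 2: a=-4 b=-4/13 c=-15/26 d=25/104
  seg 3: a=-5 b=7/26 c=45/52 d=-5/52
S(4) = -483/104

Δ: Δ0=-3, Δ1=-1/2, Δ2=-1/2, Δ3=2
row 1: diag=6, rhs=15; c'=1/3, d'=5/2
row 2: denom=8−2·1/3=22/3; d'=(0−2·5/2)/(22/3)=-15/22
row 3: denom=10−2·3/11=104/11; d'=(15−2·-15/22)/(104/11)=45/26
back: M3=45/26
back: M2=-15/22−3/11·45/26=-15/13
back: M1=5/2−1/3·-15/13=75/26
M: M0=0, M1=75/26, M2=-15/13, M3=45/26, M4=0
seg 0: a=0, c=M0/2=0, d=(M1−M0)/(6·1)=25/52, b=Δ0−h0·(2M0+M1)/6=-181/52
seg 1: a=-3, c=M1/2=75/52, d=(M2−M1)/(6·2)=-35/104, b=Δ1−h1·(2M1+M2)/6=-53/26
seg 2: a=-4, c=M2/2=-15/26, d=(M3−M2)/(6·2)=25/104, b=Δ2−h2·(2M2+M3)/6=-4/13
seg 3: a=-5, c=M3/2=45/52, d=(M4−M3)/(6·3)=-5/52, b=Δ3−h3·(2M3+M4)/6=7/26
t_q=4 → seg 2, τ=1; S=-4+-4/13·τ+-15/26·τ²+25/104·τ³=-483/104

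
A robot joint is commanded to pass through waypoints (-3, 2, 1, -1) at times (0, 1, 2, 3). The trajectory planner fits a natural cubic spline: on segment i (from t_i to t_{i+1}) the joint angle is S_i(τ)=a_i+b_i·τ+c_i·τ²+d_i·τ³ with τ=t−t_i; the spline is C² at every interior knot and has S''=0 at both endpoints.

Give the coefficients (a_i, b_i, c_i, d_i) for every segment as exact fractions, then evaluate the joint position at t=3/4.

Δ: Δ0=5, Δ1=-1, Δ2=-2
row 1: diag=4, rhs=-36; c'=1/4, d'=-9
row 2: denom=4−1·1/4=15/4; d'=(-6−1·-9)/(15/4)=4/5
back: M2=4/5
back: M1=-9−1/4·4/5=-46/5
M: M0=0, M1=-46/5, M2=4/5, M3=0
seg 0: a=-3, c=M0/2=0, d=(M1−M0)/(6·1)=-23/15, b=Δ0−h0·(2M0+M1)/6=98/15
seg 1: a=2, c=M1/2=-23/5, d=(M2−M1)/(6·1)=5/3, b=Δ1−h1·(2M1+M2)/6=29/15
seg 2: a=1, c=M2/2=2/5, d=(M3−M2)/(6·1)=-2/15, b=Δ2−h2·(2M2+M3)/6=-34/15
t_q=3/4 → seg 0, τ=3/4; S=-3+98/15·τ+0·τ²+-23/15·τ³=401/320

  seg 0: a=-3 b=98/15 c=0 d=-23/15
  seg 1: a=2 b=29/15 c=-23/5 d=5/3
  seg 2: a=1 b=-34/15 c=2/5 d=-2/15
S(3/4) = 401/320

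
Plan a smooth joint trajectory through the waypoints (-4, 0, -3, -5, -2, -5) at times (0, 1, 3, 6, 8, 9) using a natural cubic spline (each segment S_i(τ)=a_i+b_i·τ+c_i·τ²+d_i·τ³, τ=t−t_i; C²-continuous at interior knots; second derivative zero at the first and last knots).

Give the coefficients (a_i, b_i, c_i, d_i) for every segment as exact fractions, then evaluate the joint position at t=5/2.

  seg 0: a=-4 b=41977/8436 c=0 d=-8233/8436
  seg 1: a=0 b=8639/4218 c=-8233/2812 d=9733/16872
  seg 2: a=-3 b=-5780/2109 c=375/703 d=1/19
  seg 3: a=-5 b=3967/2109 c=708/703 d=-10103/16872
  seg 4: a=-2 b=-5383/4218 c=-7271/2812 d=7271/8436
S(5/2) = -70567/44992

Δ: Δ0=4, Δ1=-3/2, Δ2=-2/3, Δ3=3/2, Δ4=-3
row 1: diag=6, rhs=-33; c'=1/3, d'=-11/2
row 2: denom=10−2·1/3=28/3; d'=(5−2·-11/2)/(28/3)=12/7
row 3: denom=10−3·9/28=253/28; d'=(13−3·12/7)/(253/28)=20/23
row 4: denom=6−2·56/253=1406/253; d'=(-27−2·20/23)/(1406/253)=-7271/1406
back: M4=-7271/1406
back: M3=20/23−56/253·-7271/1406=1416/703
back: M2=12/7−9/28·1416/703=750/703
back: M1=-11/2−1/3·750/703=-8233/1406
M: M0=0, M1=-8233/1406, M2=750/703, M3=1416/703, M4=-7271/1406, M5=0
seg 0: a=-4, c=M0/2=0, d=(M1−M0)/(6·1)=-8233/8436, b=Δ0−h0·(2M0+M1)/6=41977/8436
seg 1: a=0, c=M1/2=-8233/2812, d=(M2−M1)/(6·2)=9733/16872, b=Δ1−h1·(2M1+M2)/6=8639/4218
seg 2: a=-3, c=M2/2=375/703, d=(M3−M2)/(6·3)=1/19, b=Δ2−h2·(2M2+M3)/6=-5780/2109
seg 3: a=-5, c=M3/2=708/703, d=(M4−M3)/(6·2)=-10103/16872, b=Δ3−h3·(2M3+M4)/6=3967/2109
seg 4: a=-2, c=M4/2=-7271/2812, d=(M5−M4)/(6·1)=7271/8436, b=Δ4−h4·(2M4+M5)/6=-5383/4218
t_q=5/2 → seg 1, τ=3/2; S=0+8639/4218·τ+-8233/2812·τ²+9733/16872·τ³=-70567/44992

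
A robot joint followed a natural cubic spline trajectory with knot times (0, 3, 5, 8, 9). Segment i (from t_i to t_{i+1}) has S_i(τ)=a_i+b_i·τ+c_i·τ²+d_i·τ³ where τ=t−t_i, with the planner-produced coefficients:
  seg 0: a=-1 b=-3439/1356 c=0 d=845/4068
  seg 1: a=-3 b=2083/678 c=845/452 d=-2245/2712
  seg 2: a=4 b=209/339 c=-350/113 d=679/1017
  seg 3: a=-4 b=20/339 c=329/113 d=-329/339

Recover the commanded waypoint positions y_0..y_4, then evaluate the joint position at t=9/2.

y_0 = S_0(0) = a_0 = -1
y_1 = S_1(0) = a_1 = -3
y_2 = S_2(0) = a_2 = 4
y_3 = S_3(0) = a_3 = -4
y_4 = S_3(1) = -2
t_q=9/2 is in segment 1 (τ=3/2); S_1(τ)=21847/7232

y_0=-1 y_1=-3 y_2=4 y_3=-4 y_4=-2
S(9/2) = 21847/7232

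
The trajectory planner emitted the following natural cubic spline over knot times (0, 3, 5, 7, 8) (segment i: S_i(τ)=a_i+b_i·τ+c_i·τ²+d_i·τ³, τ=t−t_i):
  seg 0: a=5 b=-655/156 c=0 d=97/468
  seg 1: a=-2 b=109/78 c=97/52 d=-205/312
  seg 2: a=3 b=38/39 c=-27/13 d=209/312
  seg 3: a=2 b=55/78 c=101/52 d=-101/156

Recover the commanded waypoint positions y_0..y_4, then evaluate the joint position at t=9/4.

y_0 = S_0(0) = a_0 = 5
y_1 = S_1(0) = a_1 = -2
y_2 = S_2(0) = a_2 = 3
y_3 = S_3(0) = a_3 = 2
y_4 = S_3(1) = 4
t_q=9/4 is in segment 0 (τ=9/4); S_0(τ)=-6943/3328

y_0=5 y_1=-2 y_2=3 y_3=2 y_4=4
S(9/4) = -6943/3328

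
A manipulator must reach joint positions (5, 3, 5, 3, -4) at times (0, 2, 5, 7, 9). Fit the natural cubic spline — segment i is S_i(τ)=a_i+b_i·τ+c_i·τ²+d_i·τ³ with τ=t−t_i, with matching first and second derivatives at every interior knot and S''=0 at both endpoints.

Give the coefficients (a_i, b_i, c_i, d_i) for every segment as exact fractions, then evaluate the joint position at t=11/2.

Δ: Δ0=-1, Δ1=2/3, Δ2=-1, Δ3=-7/2
row 1: diag=10, rhs=10; c'=3/10, d'=1
row 2: denom=10−3·3/10=91/10; d'=(-10−3·1)/(91/10)=-10/7
row 3: denom=8−2·20/91=688/91; d'=(-15−2·-10/7)/(688/91)=-1105/688
back: M3=-1105/688
back: M2=-10/7−20/91·-1105/688=-185/172
back: M1=1−3/10·-185/172=455/344
M: M0=0, M1=455/344, M2=-185/172, M3=-1105/688, M4=0
seg 0: a=5, c=M0/2=0, d=(M1−M0)/(6·2)=455/4128, b=Δ0−h0·(2M0+M1)/6=-1487/1032
seg 1: a=3, c=M1/2=455/688, d=(M2−M1)/(6·3)=-275/2064, b=Δ1−h1·(2M1+M2)/6=-61/516
seg 2: a=5, c=M2/2=-185/344, d=(M3−M2)/(6·2)=-365/8256, b=Δ2−h2·(2M2+M3)/6=521/2064
seg 3: a=3, c=M3/2=-1105/1376, d=(M4−M3)/(6·2)=1105/8256, b=Δ3−h3·(2M3+M4)/6=-2507/1032
t_q=11/2 → seg 2, τ=1/2; S=5+521/2064·τ+-185/344·τ²+-365/8256·τ³=109777/22016

  seg 0: a=5 b=-1487/1032 c=0 d=455/4128
  seg 1: a=3 b=-61/516 c=455/688 d=-275/2064
  seg 2: a=5 b=521/2064 c=-185/344 d=-365/8256
  seg 3: a=3 b=-2507/1032 c=-1105/1376 d=1105/8256
S(11/2) = 109777/22016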